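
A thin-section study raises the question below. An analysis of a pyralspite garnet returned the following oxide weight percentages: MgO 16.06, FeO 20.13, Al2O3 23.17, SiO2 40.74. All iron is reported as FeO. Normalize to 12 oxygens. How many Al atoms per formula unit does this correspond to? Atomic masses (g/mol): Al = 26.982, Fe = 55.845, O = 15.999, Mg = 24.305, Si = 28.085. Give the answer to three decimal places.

MgO: 16.06/40.304 = 0.39847 mol → 0.39847 mol Mg, 0.39847 mol O.
FeO: 20.13/71.844 = 0.28019 mol → 0.28019 mol Fe, 0.28019 mol O.
Al2O3: 23.17/101.961 = 0.22724 mol → 0.45448 mol Al, 0.68172 mol O.
SiO2: 40.74/60.083 = 0.67806 mol → 0.67806 mol Si, 1.35612 mol O.
Total oxygen = 2.71650 mol. Normalization factor = 12/2.71650 = 4.41745.
Al per 12 O = 0.45448 × 4.41745 = 2.008.

2.008 Al apfu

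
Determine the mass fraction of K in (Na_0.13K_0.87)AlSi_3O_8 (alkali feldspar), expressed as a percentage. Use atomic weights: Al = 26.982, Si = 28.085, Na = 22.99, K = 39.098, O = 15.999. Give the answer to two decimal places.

Formula mass = 0.13*22.99 + 0.87*39.098 + 1*26.982 + 3*28.085 + 8*15.999 = 276.233 g/mol, of which 34.015 g is K.
So K makes up 34.015/276.233 = 0.1231 of the mass, i.e. 12.31%.

12.31 wt%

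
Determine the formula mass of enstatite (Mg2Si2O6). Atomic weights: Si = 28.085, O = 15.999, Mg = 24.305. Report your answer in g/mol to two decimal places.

200.77 g/mol

The formula mass is the sum 2×24.305 + 2×28.085 + 6×15.999.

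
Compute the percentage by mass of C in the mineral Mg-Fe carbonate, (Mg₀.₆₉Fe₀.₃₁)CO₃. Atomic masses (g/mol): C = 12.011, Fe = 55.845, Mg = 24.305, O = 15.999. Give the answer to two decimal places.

M((Mg₀.₆₉Fe₀.₃₁)CO₃) = 94.090 g/mol.
C contributes 1 × 12.011 = 12.011 g per mole.
12.011/94.090 = 0.1277 → 12.77%.

12.77 mass %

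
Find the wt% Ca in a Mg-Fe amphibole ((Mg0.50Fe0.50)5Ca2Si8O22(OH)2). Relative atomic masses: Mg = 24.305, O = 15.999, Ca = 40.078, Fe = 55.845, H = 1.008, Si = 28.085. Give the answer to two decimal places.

8.99 weight percent

Molar mass of (Mg0.50Fe0.50)5Ca2Si8O22(OH)2: 2.50·24.305 + 2.50·55.845 + 2·40.078 + 8·28.085 + 24·15.999 + 2·1.008 = 891.203 g/mol.
Mass of Ca per formula unit: 2 × 40.078 = 80.156 g.
Weight fraction Ca = 80.156 / 891.203 = 0.0899.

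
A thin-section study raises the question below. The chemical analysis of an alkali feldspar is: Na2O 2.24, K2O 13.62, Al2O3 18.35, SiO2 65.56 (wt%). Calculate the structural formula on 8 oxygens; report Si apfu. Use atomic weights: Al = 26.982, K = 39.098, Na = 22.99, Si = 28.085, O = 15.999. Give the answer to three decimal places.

Na2O: 2.24/61.979 = 0.03614 mol → 0.07228 mol Na, 0.03614 mol O.
K2O: 13.62/94.195 = 0.14459 mol → 0.28918 mol K, 0.14459 mol O.
Al2O3: 18.35/101.961 = 0.17997 mol → 0.35994 mol Al, 0.53991 mol O.
SiO2: 65.56/60.083 = 1.09116 mol → 1.09116 mol Si, 2.18232 mol O.
Total oxygen = 2.90296 mol. Normalization factor = 8/2.90296 = 2.75581.
Si per 8 O = 1.09116 × 2.75581 = 3.007.

3.007 Si apfu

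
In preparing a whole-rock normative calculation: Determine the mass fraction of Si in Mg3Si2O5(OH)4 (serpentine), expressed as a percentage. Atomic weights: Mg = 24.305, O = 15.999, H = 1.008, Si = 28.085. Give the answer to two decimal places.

Molar mass of Mg3Si2O5(OH)4: 3×24.305 + 2×28.085 + 9×15.999 + 4×1.008 = 277.108 g/mol.
Mass of Si per formula unit: 2 × 28.085 = 56.170 g.
Weight fraction Si = 56.170 / 277.108 = 0.2027.

20.27 weight percent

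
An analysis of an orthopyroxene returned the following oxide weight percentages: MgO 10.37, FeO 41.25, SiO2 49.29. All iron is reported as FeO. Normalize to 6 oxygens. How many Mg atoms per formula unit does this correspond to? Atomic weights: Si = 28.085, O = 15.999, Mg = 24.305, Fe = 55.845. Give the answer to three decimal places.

0.624 Mg apfu

MgO (M=40.304): mol = 0.25729; Mg = 0.25729, O = 0.25729.
FeO (M=71.844): mol = 0.57416; Fe = 0.57416, O = 0.57416.
SiO2 (M=60.083): mol = 0.82037; Si = 0.82037, O = 1.64074.
ΣO = 2.47219; factor = 6/ΣO = 2.42700.
Mg apfu = 0.25729 × 2.42700 = 0.624.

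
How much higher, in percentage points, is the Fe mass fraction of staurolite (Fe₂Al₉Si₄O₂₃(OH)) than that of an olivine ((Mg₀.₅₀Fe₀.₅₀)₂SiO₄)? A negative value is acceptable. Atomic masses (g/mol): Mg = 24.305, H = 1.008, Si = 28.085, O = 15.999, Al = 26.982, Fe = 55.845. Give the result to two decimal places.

-19.31 percentage points

Fe in Fe₂Al₉Si₄O₂₃(OH): molar mass 851.852 g/mol; 2×55.845 = 111.690 g → 13.11 wt%.
Fe in (Mg₀.₅₀Fe₀.₅₀)₂SiO₄: molar mass 172.231 g/mol; 1×55.845 = 55.845 g → 32.42 wt%.
Difference = 13.11 − 32.42 = -19.31 percentage points.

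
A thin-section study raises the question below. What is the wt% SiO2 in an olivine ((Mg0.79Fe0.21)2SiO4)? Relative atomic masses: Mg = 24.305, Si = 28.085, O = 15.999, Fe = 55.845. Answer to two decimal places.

M((Mg0.79Fe0.21)2SiO4) = 153.938 g/mol; M(SiO2) = 60.083 g/mol.
Moles SiO2 per formula unit = 1 Si ÷ 1 = 1.0000.
SiO2 fraction = (1.0000 × 60.083) / 153.938 = 60.083/153.938 = 0.3903.

39.03 wt%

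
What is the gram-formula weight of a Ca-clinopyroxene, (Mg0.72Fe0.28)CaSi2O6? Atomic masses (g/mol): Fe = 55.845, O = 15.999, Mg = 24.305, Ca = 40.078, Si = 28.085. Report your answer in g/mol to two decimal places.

The formula mass is the sum 0.72×24.305 + 0.28×55.845 + 1×40.078 + 2×28.085 + 6×15.999.

225.38 g/mol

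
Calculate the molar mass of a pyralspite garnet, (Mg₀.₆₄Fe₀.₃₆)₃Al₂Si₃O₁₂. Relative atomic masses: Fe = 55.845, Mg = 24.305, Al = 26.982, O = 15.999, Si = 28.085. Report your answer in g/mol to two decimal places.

M = 1.92(24.305) + 1.08(55.845) + 2(26.982) + 3(28.085) + 12(15.999)

437.19 g/mol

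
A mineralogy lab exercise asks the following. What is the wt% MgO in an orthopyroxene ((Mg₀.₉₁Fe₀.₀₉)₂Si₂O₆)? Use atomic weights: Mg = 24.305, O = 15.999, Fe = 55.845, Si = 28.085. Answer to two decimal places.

35.53 wt%

Formula mass = 206.451 g/mol.
1.82 Mg → 1.8200 mol MgO per formula unit; M(MgO) = 40.304, so MgO mass = 73.353 g.
73.353/206.451 × 100 = 35.53 wt%.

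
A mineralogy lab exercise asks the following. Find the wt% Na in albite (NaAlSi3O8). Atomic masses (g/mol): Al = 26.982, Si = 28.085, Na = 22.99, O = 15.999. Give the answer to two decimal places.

M(NaAlSi3O8) = 262.219 g/mol.
Na contributes 1 × 22.99 = 22.990 g per mole.
22.990/262.219 = 0.0877 → 8.77%.

8.77 mass %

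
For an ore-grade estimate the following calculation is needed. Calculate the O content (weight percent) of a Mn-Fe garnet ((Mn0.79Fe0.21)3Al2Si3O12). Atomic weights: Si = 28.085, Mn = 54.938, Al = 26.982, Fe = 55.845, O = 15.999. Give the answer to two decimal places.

38.74 weight percent

M((Mn0.79Fe0.21)3Al2Si3O12) = 495.592 g/mol.
O contributes 12 × 15.999 = 191.988 g per mole.
191.988/495.592 = 0.3874 → 38.74%.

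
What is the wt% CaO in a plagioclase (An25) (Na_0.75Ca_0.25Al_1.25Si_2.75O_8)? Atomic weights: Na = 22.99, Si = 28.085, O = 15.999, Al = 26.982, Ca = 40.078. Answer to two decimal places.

Molar mass of Na_0.75Ca_0.25Al_1.25Si_2.75O_8 = 0.75·22.99 + 0.25·40.078 + 1.25·26.982 + 2.75·28.085 + 8·15.999 = 266.215 g/mol.
Each formula unit contains 0.25 Ca, equivalent to 0.25/1 = 0.2500 mol CaO.
M(CaO) = 1×40.078 + 1×15.999 = 56.077 g/mol.
Mass of CaO per formula unit = 0.2500 × 56.077 = 14.019 g.
CaO wt% = 14.019 / 266.215 × 100 = 5.27%.

5.27 wt%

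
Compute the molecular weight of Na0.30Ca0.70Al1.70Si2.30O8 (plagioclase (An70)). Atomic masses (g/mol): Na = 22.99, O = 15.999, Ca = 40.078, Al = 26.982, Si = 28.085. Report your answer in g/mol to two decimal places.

273.41 g/mol

Na: 0.30 × 22.99 = 6.8970
Ca: 0.70 × 40.078 = 28.0546
Al: 1.70 × 26.982 = 45.8694
Si: 2.30 × 28.085 = 64.5955
O: 8 × 15.999 = 127.9920
Summing the contributions gives the formula mass.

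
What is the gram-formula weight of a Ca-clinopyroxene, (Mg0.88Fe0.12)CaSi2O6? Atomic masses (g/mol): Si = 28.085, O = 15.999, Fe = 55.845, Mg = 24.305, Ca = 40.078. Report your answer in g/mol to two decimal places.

M = 0.88×24.305 + 0.12×55.845 + 1×40.078 + 2×28.085 + 6×15.999

220.33 g/mol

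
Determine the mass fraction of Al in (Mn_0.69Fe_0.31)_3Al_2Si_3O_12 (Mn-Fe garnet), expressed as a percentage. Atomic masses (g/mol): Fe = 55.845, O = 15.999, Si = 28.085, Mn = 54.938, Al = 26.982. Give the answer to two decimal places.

10.88 weight percent

M((Mn_0.69Fe_0.31)_3Al_2Si_3O_12) = 495.865 g/mol.
Al contributes 2 × 26.982 = 53.964 g per mole.
53.964/495.865 = 0.1088 → 10.88%.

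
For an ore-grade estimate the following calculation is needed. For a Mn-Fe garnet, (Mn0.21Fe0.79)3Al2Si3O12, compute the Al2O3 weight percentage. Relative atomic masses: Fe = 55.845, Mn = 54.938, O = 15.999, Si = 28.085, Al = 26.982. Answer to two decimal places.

20.51 wt%

Formula mass = 497.171 g/mol.
2 Al → 1.0000 mol Al2O3 per formula unit; M(Al2O3) = 101.961, so Al2O3 mass = 101.961 g.
101.961/497.171 × 100 = 20.51 wt%.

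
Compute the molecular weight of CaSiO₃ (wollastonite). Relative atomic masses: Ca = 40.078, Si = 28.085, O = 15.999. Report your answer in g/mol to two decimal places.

116.16 g/mol

Ca: 1 × 40.078 = 40.0780
Si: 1 × 28.085 = 28.0850
O: 3 × 15.999 = 47.9970
Summing the contributions gives the formula mass.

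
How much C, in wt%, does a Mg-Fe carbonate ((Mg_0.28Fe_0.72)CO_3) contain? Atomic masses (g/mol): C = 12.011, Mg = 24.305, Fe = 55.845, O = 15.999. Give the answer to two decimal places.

M((Mg_0.28Fe_0.72)CO_3) = 107.022 g/mol.
C contributes 1 × 12.011 = 12.011 g per mole.
12.011/107.022 = 0.1122 → 11.22%.

11.22 wt%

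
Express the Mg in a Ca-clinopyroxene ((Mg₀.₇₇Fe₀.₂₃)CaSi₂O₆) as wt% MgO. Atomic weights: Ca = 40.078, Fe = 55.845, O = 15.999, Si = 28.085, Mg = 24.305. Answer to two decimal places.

Formula mass = 223.801 g/mol.
0.77 Mg → 0.7700 mol MgO per formula unit; M(MgO) = 40.304, so MgO mass = 31.034 g.
31.034/223.801 × 100 = 13.87 wt%.

13.87 wt%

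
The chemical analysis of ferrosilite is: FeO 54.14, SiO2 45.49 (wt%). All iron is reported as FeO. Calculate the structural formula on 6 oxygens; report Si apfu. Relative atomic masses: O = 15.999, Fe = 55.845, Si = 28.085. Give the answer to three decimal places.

54.14 wt% FeO ÷ 71.844 g/mol = 0.75358 mol, giving 0.75358 Fe and 0.75358 O.
45.49 wt% SiO2 ÷ 60.083 g/mol = 0.75712 mol, giving 0.75712 Si and 1.51424 O.
Oxygen sums to 2.26782; scaling by 6/2.26782 = 2.64571 puts the formula on 6 O.
Si: 0.75712 × 2.64571 = 2.003 atoms per formula unit.

2.003 Si apfu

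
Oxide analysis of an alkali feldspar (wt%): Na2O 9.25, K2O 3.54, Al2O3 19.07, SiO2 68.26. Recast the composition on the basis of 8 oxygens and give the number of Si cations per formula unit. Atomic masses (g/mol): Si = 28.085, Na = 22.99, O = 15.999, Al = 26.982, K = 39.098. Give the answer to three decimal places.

3.009 Si apfu

Na2O (M=61.979): mol = 0.14924; Na = 0.29848, O = 0.14924.
K2O (M=94.195): mol = 0.03758; K = 0.07516, O = 0.03758.
Al2O3 (M=101.961): mol = 0.18703; Al = 0.37406, O = 0.56109.
SiO2 (M=60.083): mol = 1.13610; Si = 1.13610, O = 2.27220.
ΣO = 3.02011; factor = 8/ΣO = 2.64891.
Si apfu = 1.13610 × 2.64891 = 3.009.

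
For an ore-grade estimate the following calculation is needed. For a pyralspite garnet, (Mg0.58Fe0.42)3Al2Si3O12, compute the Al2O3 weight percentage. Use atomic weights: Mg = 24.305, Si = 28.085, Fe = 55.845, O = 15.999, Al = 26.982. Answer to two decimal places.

23.02 wt%

M((Mg0.58Fe0.42)3Al2Si3O12) = 442.862 g/mol; M(Al2O3) = 101.961 g/mol.
Moles Al2O3 per formula unit = 2 Al ÷ 2 = 1.0000.
Al2O3 fraction = (1.0000 × 101.961) / 442.862 = 101.961/442.862 = 0.2302.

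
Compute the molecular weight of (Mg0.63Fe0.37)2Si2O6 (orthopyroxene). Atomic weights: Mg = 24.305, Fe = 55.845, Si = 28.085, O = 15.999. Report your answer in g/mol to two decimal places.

Mg: 1.26 × 24.305 = 30.6243
Fe: 0.74 × 55.845 = 41.3253
Si: 2 × 28.085 = 56.1700
O: 6 × 15.999 = 95.9940
Summing the contributions gives the formula mass.

224.11 g/mol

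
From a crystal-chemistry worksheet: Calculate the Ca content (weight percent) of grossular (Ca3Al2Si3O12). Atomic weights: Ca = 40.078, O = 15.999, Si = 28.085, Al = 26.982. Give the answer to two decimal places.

Formula mass = 3*40.078 + 2*26.982 + 3*28.085 + 12*15.999 = 450.441 g/mol, of which 120.234 g is Ca.
So Ca makes up 120.234/450.441 = 0.2669 of the mass, i.e. 26.69%.

26.69 weight percent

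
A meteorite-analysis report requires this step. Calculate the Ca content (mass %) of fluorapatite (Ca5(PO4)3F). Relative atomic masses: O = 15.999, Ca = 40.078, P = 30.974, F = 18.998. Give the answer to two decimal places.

39.74 mass %

Formula mass = 5*40.078 + 3*30.974 + 12*15.999 + 1*18.998 = 504.298 g/mol, of which 200.390 g is Ca.
So Ca makes up 200.390/504.298 = 0.3974 of the mass, i.e. 39.74%.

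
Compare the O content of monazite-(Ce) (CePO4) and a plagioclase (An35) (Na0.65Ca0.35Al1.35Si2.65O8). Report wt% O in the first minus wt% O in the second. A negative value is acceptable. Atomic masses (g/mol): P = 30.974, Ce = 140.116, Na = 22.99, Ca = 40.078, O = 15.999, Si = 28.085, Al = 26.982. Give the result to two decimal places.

-20.57 percentage points

M(CePO4) = 235.086 g/mol, so wt% O = 63.996/235.086 × 100 = 27.22%.
M(Na0.65Ca0.35Al1.35Si2.65O8) = 267.814 g/mol, so wt% O = 127.992/267.814 × 100 = 47.79%.
27.22 − 47.79 = -20.57 pp.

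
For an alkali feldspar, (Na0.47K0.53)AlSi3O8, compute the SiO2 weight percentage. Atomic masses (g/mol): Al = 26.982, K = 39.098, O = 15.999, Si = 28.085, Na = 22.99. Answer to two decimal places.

66.57 wt%

Molar mass of (Na0.47K0.53)AlSi3O8 = 0.47×22.99 + 0.53×39.098 + 1×26.982 + 3×28.085 + 8×15.999 = 270.756 g/mol.
Each formula unit contains 3 Si, equivalent to 3/1 = 3.0000 mol SiO2.
M(SiO2) = 1×28.085 + 2×15.999 = 60.083 g/mol.
Mass of SiO2 per formula unit = 3.0000 × 60.083 = 180.249 g.
SiO2 wt% = 180.249 / 270.756 × 100 = 66.57%.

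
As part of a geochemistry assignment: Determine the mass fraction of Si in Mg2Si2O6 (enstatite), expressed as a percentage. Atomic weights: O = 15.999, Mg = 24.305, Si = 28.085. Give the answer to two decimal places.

M(Mg2Si2O6) = 200.774 g/mol.
Si contributes 2 × 28.085 = 56.170 g per mole.
56.170/200.774 = 0.2798 → 27.98%.

27.98 wt%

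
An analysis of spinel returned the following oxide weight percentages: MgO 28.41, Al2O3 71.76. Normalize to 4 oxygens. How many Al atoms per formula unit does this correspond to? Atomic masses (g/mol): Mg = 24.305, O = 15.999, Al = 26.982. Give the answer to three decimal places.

MgO: 28.41/40.304 = 0.70489 mol → 0.70489 mol Mg, 0.70489 mol O.
Al2O3: 71.76/101.961 = 0.70380 mol → 1.40760 mol Al, 2.11140 mol O.
Total oxygen = 2.81629 mol. Normalization factor = 4/2.81629 = 1.42031.
Al per 4 O = 1.40760 × 1.42031 = 1.999.

1.999 Al apfu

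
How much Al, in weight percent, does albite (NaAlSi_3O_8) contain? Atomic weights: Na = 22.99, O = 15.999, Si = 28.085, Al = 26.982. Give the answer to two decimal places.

Molar mass of NaAlSi_3O_8: 1*22.99 + 1*26.982 + 3*28.085 + 8*15.999 = 262.219 g/mol.
Mass of Al per formula unit: 1 × 26.982 = 26.982 g.
Weight fraction Al = 26.982 / 262.219 = 0.1029.

10.29 weight percent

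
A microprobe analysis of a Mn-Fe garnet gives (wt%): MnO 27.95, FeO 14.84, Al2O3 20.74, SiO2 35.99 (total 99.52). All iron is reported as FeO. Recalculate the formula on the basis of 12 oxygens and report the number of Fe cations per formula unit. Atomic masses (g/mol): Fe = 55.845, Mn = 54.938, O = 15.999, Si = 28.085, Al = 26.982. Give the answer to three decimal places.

1.029 Fe apfu

MnO (M=70.937): mol = 0.39401; Mn = 0.39401, O = 0.39401.
FeO (M=71.844): mol = 0.20656; Fe = 0.20656, O = 0.20656.
Al2O3 (M=101.961): mol = 0.20341; Al = 0.40682, O = 0.61023.
SiO2 (M=60.083): mol = 0.59900; Si = 0.59900, O = 1.19800.
ΣO = 2.40880; factor = 12/ΣO = 4.98173.
Fe apfu = 0.20656 × 4.98173 = 1.029.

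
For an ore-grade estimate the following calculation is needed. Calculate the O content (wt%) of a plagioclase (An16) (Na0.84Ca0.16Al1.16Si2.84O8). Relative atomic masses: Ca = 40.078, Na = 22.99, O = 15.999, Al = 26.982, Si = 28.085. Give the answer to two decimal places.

48.34 wt%

Formula mass = 0.84·22.99 + 0.16·40.078 + 1.16·26.982 + 2.84·28.085 + 8·15.999 = 264.777 g/mol, of which 127.992 g is O.
So O makes up 127.992/264.777 = 0.4834 of the mass, i.e. 48.34%.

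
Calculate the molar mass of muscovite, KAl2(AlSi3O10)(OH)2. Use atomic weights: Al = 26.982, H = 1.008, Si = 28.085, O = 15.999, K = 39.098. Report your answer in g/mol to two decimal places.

K: 1 × 39.098 = 39.0980
Al: 3 × 26.982 = 80.9460
Si: 3 × 28.085 = 84.2550
O: 12 × 15.999 = 191.9880
H: 2 × 1.008 = 2.0160
Summing the contributions gives the formula mass.

398.30 g/mol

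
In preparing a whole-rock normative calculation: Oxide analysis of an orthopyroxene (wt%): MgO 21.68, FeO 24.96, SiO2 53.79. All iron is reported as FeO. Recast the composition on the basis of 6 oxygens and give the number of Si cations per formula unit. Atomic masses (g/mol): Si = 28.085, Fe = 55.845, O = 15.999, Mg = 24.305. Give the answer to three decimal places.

2.007 Si apfu

21.68 wt% MgO ÷ 40.304 g/mol = 0.53791 mol, giving 0.53791 Mg and 0.53791 O.
24.96 wt% FeO ÷ 71.844 g/mol = 0.34742 mol, giving 0.34742 Fe and 0.34742 O.
53.79 wt% SiO2 ÷ 60.083 g/mol = 0.89526 mol, giving 0.89526 Si and 1.79052 O.
Oxygen sums to 2.67585; scaling by 6/2.67585 = 2.24228 puts the formula on 6 O.
Si: 0.89526 × 2.24228 = 2.007 atoms per formula unit.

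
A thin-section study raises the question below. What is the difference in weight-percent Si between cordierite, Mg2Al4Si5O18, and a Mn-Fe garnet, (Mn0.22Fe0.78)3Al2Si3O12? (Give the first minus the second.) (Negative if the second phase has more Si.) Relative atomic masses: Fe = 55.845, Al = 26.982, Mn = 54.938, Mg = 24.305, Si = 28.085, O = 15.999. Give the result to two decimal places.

7.06 percentage points

Si in Mg2Al4Si5O18: molar mass 584.945 g/mol; 5×28.085 = 140.425 g → 24.01 wt%.
Si in (Mn0.22Fe0.78)3Al2Si3O12: molar mass 497.143 g/mol; 3×28.085 = 84.255 g → 16.95 wt%.
Difference = 24.01 − 16.95 = 7.06 percentage points.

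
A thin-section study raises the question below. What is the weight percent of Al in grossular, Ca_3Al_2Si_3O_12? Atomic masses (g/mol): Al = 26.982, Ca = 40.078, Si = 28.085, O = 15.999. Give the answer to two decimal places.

Molar mass of Ca_3Al_2Si_3O_12: 3·40.078 + 2·26.982 + 3·28.085 + 12·15.999 = 450.441 g/mol.
Mass of Al per formula unit: 2 × 26.982 = 53.964 g.
Weight fraction Al = 53.964 / 450.441 = 0.1198.

11.98 wt%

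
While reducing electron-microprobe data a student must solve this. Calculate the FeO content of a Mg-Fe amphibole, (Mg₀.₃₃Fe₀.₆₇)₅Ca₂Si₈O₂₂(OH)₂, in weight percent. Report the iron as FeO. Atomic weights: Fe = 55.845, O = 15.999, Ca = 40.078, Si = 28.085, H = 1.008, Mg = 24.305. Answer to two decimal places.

26.22 wt%

Molar mass of (Mg₀.₃₃Fe₀.₆₇)₅Ca₂Si₈O₂₂(OH)₂ = 1.65×24.305 + 3.35×55.845 + 2×40.078 + 8×28.085 + 24×15.999 + 2×1.008 = 918.012 g/mol.
Each formula unit contains 3.35 Fe, equivalent to 3.35/1 = 3.3500 mol FeO.
M(FeO) = 1×55.845 + 1×15.999 = 71.844 g/mol.
Mass of FeO per formula unit = 3.3500 × 71.844 = 240.677 g.
FeO wt% = 240.677 / 918.012 × 100 = 26.22%.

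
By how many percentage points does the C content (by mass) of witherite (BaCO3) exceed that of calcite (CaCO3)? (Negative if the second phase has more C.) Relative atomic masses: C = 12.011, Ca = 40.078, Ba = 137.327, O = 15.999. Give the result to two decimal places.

First mineral: 12.011 g C in 197.335 g formula = 6.09 wt% C.
Second mineral: 12.011 g C in 100.086 g formula = 12.00 wt% C.
6.09% − 12.00% gives a difference of -5.91 percentage points.

-5.91 percentage points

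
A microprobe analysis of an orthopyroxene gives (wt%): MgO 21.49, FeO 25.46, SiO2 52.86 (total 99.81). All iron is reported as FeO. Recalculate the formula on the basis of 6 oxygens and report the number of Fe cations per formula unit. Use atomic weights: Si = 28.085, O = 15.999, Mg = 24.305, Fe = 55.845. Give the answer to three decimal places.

0.803 Fe apfu

21.49 wt% MgO ÷ 40.304 g/mol = 0.53320 mol, giving 0.53320 Mg and 0.53320 O.
25.46 wt% FeO ÷ 71.844 g/mol = 0.35438 mol, giving 0.35438 Fe and 0.35438 O.
52.86 wt% SiO2 ÷ 60.083 g/mol = 0.87978 mol, giving 0.87978 Si and 1.75956 O.
Oxygen sums to 2.64714; scaling by 6/2.64714 = 2.26660 puts the formula on 6 O.
Fe: 0.35438 × 2.26660 = 0.803 atoms per formula unit.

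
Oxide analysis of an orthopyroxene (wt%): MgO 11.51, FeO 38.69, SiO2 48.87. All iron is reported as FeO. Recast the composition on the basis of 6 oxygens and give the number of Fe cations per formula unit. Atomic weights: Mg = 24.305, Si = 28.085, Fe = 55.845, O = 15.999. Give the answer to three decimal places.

11.51 wt% MgO ÷ 40.304 g/mol = 0.28558 mol, giving 0.28558 Mg and 0.28558 O.
38.69 wt% FeO ÷ 71.844 g/mol = 0.53853 mol, giving 0.53853 Fe and 0.53853 O.
48.87 wt% SiO2 ÷ 60.083 g/mol = 0.81337 mol, giving 0.81337 Si and 1.62674 O.
Oxygen sums to 2.45085; scaling by 6/2.45085 = 2.44813 puts the formula on 6 O.
Fe: 0.53853 × 2.44813 = 1.318 atoms per formula unit.

1.318 Fe apfu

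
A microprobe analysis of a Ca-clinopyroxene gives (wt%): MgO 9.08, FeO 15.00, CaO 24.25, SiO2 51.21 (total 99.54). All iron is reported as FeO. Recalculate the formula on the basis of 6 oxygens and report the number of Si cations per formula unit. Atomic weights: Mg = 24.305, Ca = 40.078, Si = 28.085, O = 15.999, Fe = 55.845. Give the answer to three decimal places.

1.989 Si apfu

MgO: 9.08/40.304 = 0.22529 mol → 0.22529 mol Mg, 0.22529 mol O.
FeO: 15.00/71.844 = 0.20879 mol → 0.20879 mol Fe, 0.20879 mol O.
CaO: 24.25/56.077 = 0.43244 mol → 0.43244 mol Ca, 0.43244 mol O.
SiO2: 51.21/60.083 = 0.85232 mol → 0.85232 mol Si, 1.70464 mol O.
Total oxygen = 2.57116 mol. Normalization factor = 6/2.57116 = 2.33358.
Si per 6 O = 0.85232 × 2.33358 = 1.989.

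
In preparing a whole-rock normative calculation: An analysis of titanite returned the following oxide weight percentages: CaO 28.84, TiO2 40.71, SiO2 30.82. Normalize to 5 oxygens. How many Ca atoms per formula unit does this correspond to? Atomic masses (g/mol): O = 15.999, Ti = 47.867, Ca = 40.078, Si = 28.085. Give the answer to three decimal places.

1.005 Ca apfu

28.84 wt% CaO ÷ 56.077 g/mol = 0.51429 mol, giving 0.51429 Ca and 0.51429 O.
40.71 wt% TiO2 ÷ 79.865 g/mol = 0.50974 mol, giving 0.50974 Ti and 1.01948 O.
30.82 wt% SiO2 ÷ 60.083 g/mol = 0.51296 mol, giving 0.51296 Si and 1.02592 O.
Oxygen sums to 2.55969; scaling by 5/2.55969 = 1.95336 puts the formula on 5 O.
Ca: 0.51429 × 1.95336 = 1.005 atoms per formula unit.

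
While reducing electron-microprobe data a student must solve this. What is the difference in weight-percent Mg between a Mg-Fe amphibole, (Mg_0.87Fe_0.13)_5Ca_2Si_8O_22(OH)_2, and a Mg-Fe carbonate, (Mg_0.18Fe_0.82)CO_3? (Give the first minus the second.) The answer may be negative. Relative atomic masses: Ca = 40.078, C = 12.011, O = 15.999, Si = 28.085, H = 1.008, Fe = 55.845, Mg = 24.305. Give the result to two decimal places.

M((Mg_0.87Fe_0.13)_5Ca_2Si_8O_22(OH)_2) = 832.854 g/mol, so wt% Mg = 105.727/832.854 × 100 = 12.69%.
M((Mg_0.18Fe_0.82)CO_3) = 110.176 g/mol, so wt% Mg = 4.375/110.176 × 100 = 3.97%.
12.69 − 3.97 = 8.72 pp.

8.72 percentage points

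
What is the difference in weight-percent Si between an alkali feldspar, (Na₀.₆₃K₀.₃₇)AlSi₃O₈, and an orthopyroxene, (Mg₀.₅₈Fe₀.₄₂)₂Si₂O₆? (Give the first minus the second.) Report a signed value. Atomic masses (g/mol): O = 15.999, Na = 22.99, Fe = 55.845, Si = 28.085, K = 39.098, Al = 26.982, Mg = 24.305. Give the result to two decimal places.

First mineral: 84.255 g Si in 268.179 g formula = 31.42 wt% Si.
Second mineral: 56.170 g Si in 227.268 g formula = 24.72 wt% Si.
31.42% − 24.72% gives a difference of 6.70 percentage points.

6.70 percentage points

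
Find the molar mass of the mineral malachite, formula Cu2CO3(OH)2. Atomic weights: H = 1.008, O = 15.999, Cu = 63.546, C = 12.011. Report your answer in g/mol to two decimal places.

Cu: 2 × 63.546 = 127.0920
C: 1 × 12.011 = 12.0110
O: 5 × 15.999 = 79.9950
H: 2 × 1.008 = 2.0160
Summing the contributions gives the formula mass.

221.11 g/mol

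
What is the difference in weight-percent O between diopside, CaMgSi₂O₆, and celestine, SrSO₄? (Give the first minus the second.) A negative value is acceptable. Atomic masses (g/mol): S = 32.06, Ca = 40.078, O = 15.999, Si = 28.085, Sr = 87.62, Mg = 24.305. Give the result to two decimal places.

First mineral: 95.994 g O in 216.547 g formula = 44.33 wt% O.
Second mineral: 63.996 g O in 183.676 g formula = 34.84 wt% O.
44.33% − 34.84% gives a difference of 9.49 percentage points.

9.49 percentage points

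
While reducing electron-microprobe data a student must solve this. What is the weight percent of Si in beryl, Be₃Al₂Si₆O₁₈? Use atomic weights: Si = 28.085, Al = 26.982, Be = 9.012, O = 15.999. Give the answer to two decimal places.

Formula mass = 3×9.012 + 2×26.982 + 6×28.085 + 18×15.999 = 537.492 g/mol, of which 168.510 g is Si.
So Si makes up 168.510/537.492 = 0.3135 of the mass, i.e. 31.35%.

31.35 wt%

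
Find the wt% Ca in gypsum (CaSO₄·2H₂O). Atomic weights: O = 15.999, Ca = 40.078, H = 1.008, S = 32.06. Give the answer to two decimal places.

M(CaSO₄·2H₂O) = 172.164 g/mol.
Ca contributes 1 × 40.078 = 40.078 g per mole.
40.078/172.164 = 0.2328 → 23.28%.

23.28 wt%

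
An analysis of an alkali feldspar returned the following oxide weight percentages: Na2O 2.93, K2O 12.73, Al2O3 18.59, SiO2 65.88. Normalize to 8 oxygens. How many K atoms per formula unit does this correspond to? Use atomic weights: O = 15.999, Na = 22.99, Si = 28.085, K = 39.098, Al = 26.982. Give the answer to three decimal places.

Na2O (M=61.979): mol = 0.04727; Na = 0.09454, O = 0.04727.
K2O (M=94.195): mol = 0.13515; K = 0.27030, O = 0.13515.
Al2O3 (M=101.961): mol = 0.18232; Al = 0.36464, O = 0.54696.
SiO2 (M=60.083): mol = 1.09648; Si = 1.09648, O = 2.19296.
ΣO = 2.92234; factor = 8/ΣO = 2.73753.
K apfu = 0.27030 × 2.73753 = 0.740.

0.740 K apfu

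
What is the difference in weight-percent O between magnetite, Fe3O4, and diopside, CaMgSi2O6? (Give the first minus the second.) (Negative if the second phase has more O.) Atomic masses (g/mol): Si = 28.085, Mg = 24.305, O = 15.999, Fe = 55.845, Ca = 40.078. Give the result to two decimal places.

-16.69 percentage points

M(Fe3O4) = 231.531 g/mol, so wt% O = 63.996/231.531 × 100 = 27.64%.
M(CaMgSi2O6) = 216.547 g/mol, so wt% O = 95.994/216.547 × 100 = 44.33%.
27.64 − 44.33 = -16.69 pp.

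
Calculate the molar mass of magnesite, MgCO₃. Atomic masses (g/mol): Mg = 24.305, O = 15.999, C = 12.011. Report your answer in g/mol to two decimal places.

84.31 g/mol

The formula mass is the sum 1·24.305 + 1·12.011 + 3·15.999.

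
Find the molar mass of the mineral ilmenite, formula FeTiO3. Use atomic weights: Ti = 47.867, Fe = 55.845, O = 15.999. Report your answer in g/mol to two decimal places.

151.71 g/mol

Fe: 1 × 55.845 = 55.8450
Ti: 1 × 47.867 = 47.8670
O: 3 × 15.999 = 47.9970
Summing the contributions gives the formula mass.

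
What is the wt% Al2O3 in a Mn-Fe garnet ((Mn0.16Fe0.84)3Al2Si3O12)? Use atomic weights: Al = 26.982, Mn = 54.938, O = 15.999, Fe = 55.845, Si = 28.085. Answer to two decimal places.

M((Mn0.16Fe0.84)3Al2Si3O12) = 497.307 g/mol; M(Al2O3) = 101.961 g/mol.
Moles Al2O3 per formula unit = 2 Al ÷ 2 = 1.0000.
Al2O3 fraction = (1.0000 × 101.961) / 497.307 = 101.961/497.307 = 0.2050.

20.50 wt%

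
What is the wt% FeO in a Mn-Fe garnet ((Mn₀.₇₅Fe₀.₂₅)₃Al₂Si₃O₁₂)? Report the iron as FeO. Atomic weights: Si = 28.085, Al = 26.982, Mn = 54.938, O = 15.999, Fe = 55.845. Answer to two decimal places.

Molar mass of (Mn₀.₇₅Fe₀.₂₅)₃Al₂Si₃O₁₂ = 2.25×54.938 + 0.75×55.845 + 2×26.982 + 3×28.085 + 12×15.999 = 495.701 g/mol.
Each formula unit contains 0.75 Fe, equivalent to 0.75/1 = 0.7500 mol FeO.
M(FeO) = 1×55.845 + 1×15.999 = 71.844 g/mol.
Mass of FeO per formula unit = 0.7500 × 71.844 = 53.883 g.
FeO wt% = 53.883 / 495.701 × 100 = 10.87%.

10.87 wt%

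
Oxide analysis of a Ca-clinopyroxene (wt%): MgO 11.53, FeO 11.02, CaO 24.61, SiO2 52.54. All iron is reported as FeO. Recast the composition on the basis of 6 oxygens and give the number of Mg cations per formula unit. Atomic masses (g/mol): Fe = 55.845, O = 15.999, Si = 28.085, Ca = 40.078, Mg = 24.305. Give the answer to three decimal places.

MgO (M=40.304): mol = 0.28608; Mg = 0.28608, O = 0.28608.
FeO (M=71.844): mol = 0.15339; Fe = 0.15339, O = 0.15339.
CaO (M=56.077): mol = 0.43886; Ca = 0.43886, O = 0.43886.
SiO2 (M=60.083): mol = 0.87446; Si = 0.87446, O = 1.74892.
ΣO = 2.62725; factor = 6/ΣO = 2.28376.
Mg apfu = 0.28608 × 2.28376 = 0.653.

0.653 Mg apfu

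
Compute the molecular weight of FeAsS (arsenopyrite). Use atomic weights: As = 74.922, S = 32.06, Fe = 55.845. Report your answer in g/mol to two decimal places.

Fe: 1 × 55.845 = 55.8450
As: 1 × 74.922 = 74.9220
S: 1 × 32.06 = 32.0600
Summing the contributions gives the formula mass.

162.83 g/mol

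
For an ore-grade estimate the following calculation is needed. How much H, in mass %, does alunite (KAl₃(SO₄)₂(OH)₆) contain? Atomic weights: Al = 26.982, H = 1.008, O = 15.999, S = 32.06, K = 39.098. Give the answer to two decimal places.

Formula mass = 1×39.098 + 3×26.982 + 2×32.06 + 14×15.999 + 6×1.008 = 414.198 g/mol, of which 6.048 g is H.
So H makes up 6.048/414.198 = 0.0146 of the mass, i.e. 1.46%.

1.46 mass %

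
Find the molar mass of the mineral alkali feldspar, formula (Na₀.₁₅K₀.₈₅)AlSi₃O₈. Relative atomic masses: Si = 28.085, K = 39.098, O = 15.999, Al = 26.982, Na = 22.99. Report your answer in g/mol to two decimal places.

275.91 g/mol

The formula mass is the sum 0.15×22.99 + 0.85×39.098 + 1×26.982 + 3×28.085 + 8×15.999.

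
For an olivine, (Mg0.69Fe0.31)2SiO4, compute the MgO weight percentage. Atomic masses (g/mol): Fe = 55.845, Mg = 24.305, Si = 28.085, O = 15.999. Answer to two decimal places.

34.71 wt%

Molar mass of (Mg0.69Fe0.31)2SiO4 = 1.38*24.305 + 0.62*55.845 + 1*28.085 + 4*15.999 = 160.246 g/mol.
Each formula unit contains 1.38 Mg, equivalent to 1.38/1 = 1.3800 mol MgO.
M(MgO) = 1×24.305 + 1×15.999 = 40.304 g/mol.
Mass of MgO per formula unit = 1.3800 × 40.304 = 55.620 g.
MgO wt% = 55.620 / 160.246 × 100 = 34.71%.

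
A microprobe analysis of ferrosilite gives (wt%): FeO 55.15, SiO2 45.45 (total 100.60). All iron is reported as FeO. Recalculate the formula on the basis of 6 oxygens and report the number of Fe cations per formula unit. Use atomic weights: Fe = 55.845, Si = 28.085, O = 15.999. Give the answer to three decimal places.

2.020 Fe apfu

55.15 wt% FeO ÷ 71.844 g/mol = 0.76764 mol, giving 0.76764 Fe and 0.76764 O.
45.45 wt% SiO2 ÷ 60.083 g/mol = 0.75645 mol, giving 0.75645 Si and 1.51290 O.
Oxygen sums to 2.28054; scaling by 6/2.28054 = 2.63096 puts the formula on 6 O.
Fe: 0.76764 × 2.63096 = 2.020 atoms per formula unit.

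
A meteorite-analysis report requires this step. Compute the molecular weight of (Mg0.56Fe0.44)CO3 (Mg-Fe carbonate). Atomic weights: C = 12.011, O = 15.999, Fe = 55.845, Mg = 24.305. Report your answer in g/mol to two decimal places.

Mg: 0.56 × 24.305 = 13.6108
Fe: 0.44 × 55.845 = 24.5718
C: 1 × 12.011 = 12.0110
O: 3 × 15.999 = 47.9970
Summing the contributions gives the formula mass.

98.19 g/mol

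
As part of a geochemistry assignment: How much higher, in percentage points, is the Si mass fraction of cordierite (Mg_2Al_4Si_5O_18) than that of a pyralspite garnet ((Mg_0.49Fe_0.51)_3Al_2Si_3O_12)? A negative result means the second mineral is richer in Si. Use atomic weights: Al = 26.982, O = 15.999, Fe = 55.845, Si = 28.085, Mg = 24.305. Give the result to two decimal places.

First mineral: 140.425 g Si in 584.945 g formula = 24.01 wt% Si.
Second mineral: 84.255 g Si in 451.378 g formula = 18.67 wt% Si.
24.01% − 18.67% gives a difference of 5.34 percentage points.

5.34 percentage points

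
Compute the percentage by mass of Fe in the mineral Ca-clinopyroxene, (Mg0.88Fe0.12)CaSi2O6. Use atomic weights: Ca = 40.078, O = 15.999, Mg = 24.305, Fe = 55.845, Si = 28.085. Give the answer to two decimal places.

Molar mass of (Mg0.88Fe0.12)CaSi2O6: 0.88×24.305 + 0.12×55.845 + 1×40.078 + 2×28.085 + 6×15.999 = 220.332 g/mol.
Mass of Fe per formula unit: 0.12 × 55.845 = 6.701 g.
Weight fraction Fe = 6.701 / 220.332 = 0.0304.

3.04 weight percent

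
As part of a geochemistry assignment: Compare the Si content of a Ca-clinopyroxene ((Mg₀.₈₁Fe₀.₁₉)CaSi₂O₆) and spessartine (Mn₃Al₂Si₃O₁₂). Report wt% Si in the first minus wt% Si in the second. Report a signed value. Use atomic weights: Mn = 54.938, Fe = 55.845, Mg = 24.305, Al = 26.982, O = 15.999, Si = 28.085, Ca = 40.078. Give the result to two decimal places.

First mineral: 56.170 g Si in 222.540 g formula = 25.24 wt% Si.
Second mineral: 84.255 g Si in 495.021 g formula = 17.02 wt% Si.
25.24% − 17.02% gives a difference of 8.22 percentage points.

8.22 percentage points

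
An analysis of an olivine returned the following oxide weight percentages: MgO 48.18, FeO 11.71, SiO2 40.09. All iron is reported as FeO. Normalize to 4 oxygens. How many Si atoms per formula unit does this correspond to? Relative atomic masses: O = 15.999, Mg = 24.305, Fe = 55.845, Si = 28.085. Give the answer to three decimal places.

0.991 Si apfu

MgO (M=40.304): mol = 1.19541; Mg = 1.19541, O = 1.19541.
FeO (M=71.844): mol = 0.16299; Fe = 0.16299, O = 0.16299.
SiO2 (M=60.083): mol = 0.66724; Si = 0.66724, O = 1.33448.
ΣO = 2.69288; factor = 4/ΣO = 1.48540.
Si apfu = 0.66724 × 1.48540 = 0.991.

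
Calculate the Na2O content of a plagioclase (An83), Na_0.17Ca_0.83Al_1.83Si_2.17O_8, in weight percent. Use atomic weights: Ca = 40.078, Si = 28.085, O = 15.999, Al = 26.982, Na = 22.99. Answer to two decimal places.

1.91 wt%

M(Na_0.17Ca_0.83Al_1.83Si_2.17O_8) = 275.487 g/mol; M(Na2O) = 61.979 g/mol.
Moles Na2O per formula unit = 0.17 Na ÷ 2 = 0.0850.
Na2O fraction = (0.0850 × 61.979) / 275.487 = 5.268/275.487 = 0.0191.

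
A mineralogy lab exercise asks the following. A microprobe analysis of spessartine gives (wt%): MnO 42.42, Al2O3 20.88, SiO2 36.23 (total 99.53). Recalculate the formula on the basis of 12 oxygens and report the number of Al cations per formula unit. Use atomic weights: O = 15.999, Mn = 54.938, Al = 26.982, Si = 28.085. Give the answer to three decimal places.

2.032 Al apfu

MnO (M=70.937): mol = 0.59800; Mn = 0.59800, O = 0.59800.
Al2O3 (M=101.961): mol = 0.20478; Al = 0.40956, O = 0.61434.
SiO2 (M=60.083): mol = 0.60300; Si = 0.60300, O = 1.20600.
ΣO = 2.41834; factor = 12/ΣO = 4.96208.
Al apfu = 0.40956 × 4.96208 = 2.032.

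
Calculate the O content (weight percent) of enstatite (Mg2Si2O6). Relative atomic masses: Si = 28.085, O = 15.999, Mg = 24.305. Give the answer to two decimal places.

47.81 weight percent

M(Mg2Si2O6) = 200.774 g/mol.
O contributes 6 × 15.999 = 95.994 g per mole.
95.994/200.774 = 0.4781 → 47.81%.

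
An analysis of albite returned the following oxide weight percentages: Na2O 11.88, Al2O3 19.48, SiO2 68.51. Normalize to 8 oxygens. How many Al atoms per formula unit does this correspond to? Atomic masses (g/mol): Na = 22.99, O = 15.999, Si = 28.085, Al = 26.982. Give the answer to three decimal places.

1.004 Al apfu

11.88 wt% Na2O ÷ 61.979 g/mol = 0.19168 mol, giving 0.38336 Na and 0.19168 O.
19.48 wt% Al2O3 ÷ 101.961 g/mol = 0.19105 mol, giving 0.38210 Al and 0.57315 O.
68.51 wt% SiO2 ÷ 60.083 g/mol = 1.14026 mol, giving 1.14026 Si and 2.28052 O.
Oxygen sums to 3.04535; scaling by 8/3.04535 = 2.62696 puts the formula on 8 O.
Al: 0.38210 × 2.62696 = 1.004 atoms per formula unit.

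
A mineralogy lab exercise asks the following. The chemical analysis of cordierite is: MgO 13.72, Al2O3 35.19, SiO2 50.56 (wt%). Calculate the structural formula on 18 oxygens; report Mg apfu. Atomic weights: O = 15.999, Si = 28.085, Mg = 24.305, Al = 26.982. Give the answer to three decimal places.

2.003 Mg apfu

MgO: 13.72/40.304 = 0.34041 mol → 0.34041 mol Mg, 0.34041 mol O.
Al2O3: 35.19/101.961 = 0.34513 mol → 0.69026 mol Al, 1.03539 mol O.
SiO2: 50.56/60.083 = 0.84150 mol → 0.84150 mol Si, 1.68300 mol O.
Total oxygen = 3.05880 mol. Normalization factor = 18/3.05880 = 5.88466.
Mg per 18 O = 0.34041 × 5.88466 = 2.003.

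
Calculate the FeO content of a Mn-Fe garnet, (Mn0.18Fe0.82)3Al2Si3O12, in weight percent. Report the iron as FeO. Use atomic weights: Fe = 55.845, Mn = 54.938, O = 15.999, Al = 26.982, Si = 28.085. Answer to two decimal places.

M((Mn0.18Fe0.82)3Al2Si3O12) = 497.252 g/mol; M(FeO) = 71.844 g/mol.
Moles FeO per formula unit = 2.46 Fe ÷ 1 = 2.4600.
FeO fraction = (2.4600 × 71.844) / 497.252 = 176.736/497.252 = 0.3554.

35.54 wt%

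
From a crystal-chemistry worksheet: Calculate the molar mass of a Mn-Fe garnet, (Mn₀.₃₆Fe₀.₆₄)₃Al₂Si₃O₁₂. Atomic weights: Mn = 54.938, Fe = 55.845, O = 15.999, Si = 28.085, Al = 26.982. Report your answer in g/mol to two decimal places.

The formula mass is the sum 1.08*54.938 + 1.92*55.845 + 2*26.982 + 3*28.085 + 12*15.999.

496.76 g/mol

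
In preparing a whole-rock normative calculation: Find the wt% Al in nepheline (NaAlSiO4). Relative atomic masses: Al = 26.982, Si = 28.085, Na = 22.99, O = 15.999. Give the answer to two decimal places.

M(NaAlSiO4) = 142.053 g/mol.
Al contributes 1 × 26.982 = 26.982 g per mole.
26.982/142.053 = 0.1899 → 18.99%.

18.99 mass %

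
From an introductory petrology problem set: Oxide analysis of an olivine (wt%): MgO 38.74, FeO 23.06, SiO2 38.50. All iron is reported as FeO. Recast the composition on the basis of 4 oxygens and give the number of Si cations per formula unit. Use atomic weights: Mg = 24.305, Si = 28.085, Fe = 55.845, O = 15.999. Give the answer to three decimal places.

MgO: 38.74/40.304 = 0.96119 mol → 0.96119 mol Mg, 0.96119 mol O.
FeO: 23.06/71.844 = 0.32097 mol → 0.32097 mol Fe, 0.32097 mol O.
SiO2: 38.50/60.083 = 0.64078 mol → 0.64078 mol Si, 1.28156 mol O.
Total oxygen = 2.56372 mol. Normalization factor = 4/2.56372 = 1.56023.
Si per 4 O = 0.64078 × 1.56023 = 1.000.

1.000 Si apfu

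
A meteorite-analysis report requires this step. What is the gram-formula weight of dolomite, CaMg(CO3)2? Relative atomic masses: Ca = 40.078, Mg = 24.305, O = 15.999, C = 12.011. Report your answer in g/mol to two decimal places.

Ca: 1 × 40.078 = 40.0780
Mg: 1 × 24.305 = 24.3050
C: 2 × 12.011 = 24.0220
O: 6 × 15.999 = 95.9940
Summing the contributions gives the formula mass.

184.40 g/mol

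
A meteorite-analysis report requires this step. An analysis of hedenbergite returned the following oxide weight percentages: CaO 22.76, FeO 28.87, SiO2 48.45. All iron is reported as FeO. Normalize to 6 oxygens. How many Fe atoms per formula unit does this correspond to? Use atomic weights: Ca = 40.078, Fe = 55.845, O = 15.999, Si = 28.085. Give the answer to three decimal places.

0.996 Fe apfu

CaO (M=56.077): mol = 0.40587; Ca = 0.40587, O = 0.40587.
FeO (M=71.844): mol = 0.40184; Fe = 0.40184, O = 0.40184.
SiO2 (M=60.083): mol = 0.80638; Si = 0.80638, O = 1.61276.
ΣO = 2.42047; factor = 6/ΣO = 2.47886.
Fe apfu = 0.40184 × 2.47886 = 0.996.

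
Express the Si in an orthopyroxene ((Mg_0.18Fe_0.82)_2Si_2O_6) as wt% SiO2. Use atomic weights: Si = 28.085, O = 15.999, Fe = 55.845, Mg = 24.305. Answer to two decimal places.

47.59 wt%

M((Mg_0.18Fe_0.82)_2Si_2O_6) = 252.500 g/mol; M(SiO2) = 60.083 g/mol.
Moles SiO2 per formula unit = 2 Si ÷ 1 = 2.0000.
SiO2 fraction = (2.0000 × 60.083) / 252.500 = 120.166/252.500 = 0.4759.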